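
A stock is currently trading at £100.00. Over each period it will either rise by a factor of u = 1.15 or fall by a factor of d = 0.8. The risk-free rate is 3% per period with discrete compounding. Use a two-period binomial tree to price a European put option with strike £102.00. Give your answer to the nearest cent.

£8.46

Risk-neutral probability p = (1 + 0.03 − 0.8)/(1.15 − 0.8) = 0.2300/0.3500 = 0.6571
Terminal stock prices: S_uu = 132.2, S_ud = 92, S_dd = 64
Terminal payoffs (K − S): max(-30.25, 0) = 0, max(10, 0) = 10, max(38, 0) = 38
Node u (S = 115): V_u = 1/1.03·[0.6571·0.0000 + 0.3429·10.0000] = 3.3287
Node d (S = 80): V_d = 1/1.03·[0.6571·10.0000 + 0.3429·38.0000] = 19.0291
Node 0 (S = 100): V_0 = 1/1.03·[0.6571·3.3287 + 0.3429·19.0291] = 8.4580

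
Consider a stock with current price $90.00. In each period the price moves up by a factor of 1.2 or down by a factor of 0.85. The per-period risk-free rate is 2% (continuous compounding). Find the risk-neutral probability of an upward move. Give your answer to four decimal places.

Risk-neutral probability p = (e^0.02 − 0.85)/(1.2 − 0.85) = 0.1702/0.3500 = 0.4863

p = 0.4863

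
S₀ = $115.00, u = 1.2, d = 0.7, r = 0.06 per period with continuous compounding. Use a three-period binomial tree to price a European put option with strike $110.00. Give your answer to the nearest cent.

Risk-neutral probability p = (e^0.06 − 0.7)/(1.2 − 0.7) = 0.3618/0.5000 = 0.7237
Terminal stock prices: S_uuu = 198.7, S_uud = 115.9, S_udd = 67.62, S_ddd = 39.44
Terminal payoffs (K − S): max(-88.72, 0) = 0, max(-5.92, 0) = 0, max(42.38, 0) = 42.38, max(70.56, 0) = 70.56
Node uu (S = 165.6): V_uu = e^(−0.06)·[0.7237·0.0000 + 0.2763·0.0000] = 0.0000
Node ud (S = 96.6): V_ud = e^(−0.06)·[0.7237·0.0000 + 0.2763·42.3800] = 11.0288
Node dd (S = 56.35): V_dd = e^(−0.06)·[0.7237·42.3800 + 0.2763·70.5550] = 47.2441
Node u (S = 138): V_u = e^(−0.06)·[0.7237·0.0000 + 0.2763·11.0288] = 2.8701
Node d (S = 80.5): V_d = e^(−0.06)·[0.7237·11.0288 + 0.2763·47.2441] = 19.8110
Node 0 (S = 115): V_0 = e^(−0.06)·[0.7237·2.8701 + 0.2763·19.8110] = 7.1115

$7.11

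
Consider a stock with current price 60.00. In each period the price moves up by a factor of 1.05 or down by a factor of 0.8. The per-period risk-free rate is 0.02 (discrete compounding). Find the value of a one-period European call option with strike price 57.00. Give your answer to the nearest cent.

5.18

Risk-neutral probability p = (1 + 0.02 − 0.8)/(1.05 − 0.8) = 0.2200/0.2500 = 0.8800
Terminal stock prices: S_u = 63, S_d = 48
Terminal payoffs (S − K): max(6, 0) = 6, max(-9, 0) = 0
Node 0 (S = 60): V_0 = 1/1.02·[0.8800·6.0000 + 0.1200·0.0000] = 5.1765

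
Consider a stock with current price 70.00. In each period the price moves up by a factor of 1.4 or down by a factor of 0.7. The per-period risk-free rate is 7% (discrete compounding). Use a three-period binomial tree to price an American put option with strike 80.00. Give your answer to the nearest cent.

16.72

Risk-neutral probability p = (1 + 0.07 − 0.7)/(1.4 − 0.7) = 0.3700/0.7000 = 0.5286
Terminal stock prices: S_uuu = 192.1, S_uud = 96.04, S_udd = 48.02, S_ddd = 24.01
Terminal payoffs (K − S): max(-112.1, 0) = 0, max(-16.04, 0) = 0, max(31.98, 0) = 31.98, max(55.99, 0) = 55.99
Node uu (S = 137.2): continuation = 1/1.07·[0.5286·0.0000 + 0.4714·0.0000] = 0.0000; exercise value = 0.0000 ≤ continuation, so V_uu = 0.0000
Node ud (S = 68.6): continuation = 1/1.07·[0.5286·0.0000 + 0.4714·31.9800] = 14.0900; exercise value = 11.4000 ≤ continuation, so V_ud = 14.0900
Node dd (S = 34.3): continuation = 1/1.07·[0.5286·31.9800 + 0.4714·55.9900] = 40.4664; exercise value = 45.7000 > continuation, so V_dd = 45.7000 (exercise)
Node u (S = 98): continuation = 1/1.07·[0.5286·0.0000 + 0.4714·14.0900] = 6.2079; exercise value = 0.0000 ≤ continuation, so V_u = 6.2079
Node d (S = 49): continuation = 1/1.07·[0.5286·14.0900 + 0.4714·45.7000] = 27.0952; exercise value = 31.0000 > continuation, so V_d = 31.0000 (exercise)
Node 0 (S = 70): continuation = 1/1.07·[0.5286·6.2079 + 0.4714·31.0000] = 16.7248; exercise value = 10.0000 ≤ continuation, so V_0 = 16.7248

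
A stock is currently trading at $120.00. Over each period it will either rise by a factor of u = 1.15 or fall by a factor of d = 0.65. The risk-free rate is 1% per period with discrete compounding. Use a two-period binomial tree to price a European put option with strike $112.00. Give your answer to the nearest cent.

$13.53

Risk-neutral probability p = (1 + 0.01 − 0.65)/(1.15 − 0.65) = 0.3600/0.5000 = 0.7200
Terminal stock prices: S_uu = 158.7, S_ud = 89.7, S_dd = 50.7
Terminal payoffs (K − S): max(-46.7, 0) = 0, max(22.3, 0) = 22.3, max(61.3, 0) = 61.3
Node u (S = 138): V_u = 1/1.01·[0.7200·0.0000 + 0.2800·22.3000] = 6.1822
Node d (S = 78): V_d = 1/1.01·[0.7200·22.3000 + 0.2800·61.3000] = 32.8911
Node 0 (S = 120): V_0 = 1/1.01·[0.7200·6.1822 + 0.2800·32.8911] = 13.5254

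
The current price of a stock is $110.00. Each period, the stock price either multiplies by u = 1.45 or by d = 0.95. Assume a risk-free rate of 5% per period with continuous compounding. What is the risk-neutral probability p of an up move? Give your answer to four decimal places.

Risk-neutral probability p = (e^0.05 − 0.95)/(1.45 − 0.95) = 0.1013/0.5000 = 0.2025

p = 0.2025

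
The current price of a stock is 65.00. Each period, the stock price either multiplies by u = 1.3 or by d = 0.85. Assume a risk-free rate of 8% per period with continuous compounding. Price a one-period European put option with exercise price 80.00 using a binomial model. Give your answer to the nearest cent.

11.00

Risk-neutral probability p = (e^0.08 − 0.85)/(1.3 − 0.85) = 0.2333/0.4500 = 0.5184
Terminal stock prices: S_u = 84.5, S_d = 55.25
Terminal payoffs (K − S): max(-4.5, 0) = 0, max(24.75, 0) = 24.75
Node 0 (S = 65): V_0 = e^(−0.08)·[0.5184·0.0000 + 0.4816·24.7500] = 11.0028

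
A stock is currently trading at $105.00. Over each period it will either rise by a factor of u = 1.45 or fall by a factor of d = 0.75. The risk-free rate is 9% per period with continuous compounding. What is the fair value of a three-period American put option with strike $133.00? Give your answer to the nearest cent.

Risk-neutral probability p = (e^0.09 − 0.75)/(1.45 − 0.75) = 0.3442/0.7000 = 0.4917
Terminal stock prices: S_uuu = 320.1, S_uud = 165.6, S_udd = 85.64, S_ddd = 44.3
Terminal payoffs (K − S): max(-187.1, 0) = 0, max(-32.57, 0) = 0, max(47.36, 0) = 47.36, max(88.7, 0) = 88.7
Node uu (S = 220.8): continuation = e^(−0.09)·[0.4917·0.0000 + 0.5083·0.0000] = 0.0000; exercise value = 0.0000 ≤ continuation, so V_uu = 0.0000
Node ud (S = 114.2): continuation = e^(−0.09)·[0.4917·0.0000 + 0.5083·47.3594] = 22.0018; exercise value = 18.8125 ≤ continuation, so V_ud = 22.0018
Node dd (S = 59.06): continuation = e^(−0.09)·[0.4917·47.3594 + 0.5083·88.7031] = 62.4903; exercise value = 73.9375 > continuation, so V_dd = 73.9375 (exercise)
Node u (S = 152.2): continuation = e^(−0.09)·[0.4917·0.0000 + 0.5083·22.0018] = 10.2214; exercise value = 0.0000 ≤ continuation, so V_u = 10.2214
Node d (S = 78.75): continuation = e^(−0.09)·[0.4917·22.0018 + 0.5083·73.9375] = 44.2360; exercise value = 54.2500 > continuation, so V_d = 54.2500 (exercise)
Node 0 (S = 105): continuation = e^(−0.09)·[0.4917·10.2214 + 0.5083·54.2500] = 29.7961; exercise value = 28.0000 ≤ continuation, so V_0 = 29.7961

$29.80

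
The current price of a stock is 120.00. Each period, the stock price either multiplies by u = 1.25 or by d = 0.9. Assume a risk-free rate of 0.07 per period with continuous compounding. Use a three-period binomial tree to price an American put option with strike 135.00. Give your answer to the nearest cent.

15.00

Risk-neutral probability p = (e^0.07 − 0.9)/(1.25 − 0.9) = 0.1725/0.3500 = 0.4929
Terminal stock prices: S_uuu = 234.4, S_uud = 168.8, S_udd = 121.5, S_ddd = 87.48
Terminal payoffs (K − S): max(-99.38, 0) = 0, max(-33.75, 0) = 0, max(13.5, 0) = 13.5, max(47.52, 0) = 47.52
Node uu (S = 187.5): continuation = e^(−0.07)·[0.4929·0.0000 + 0.5071·0.0000] = 0.0000; exercise value = 0.0000 ≤ continuation, so V_uu = 0.0000
Node ud (S = 135): continuation = e^(−0.07)·[0.4929·0.0000 + 0.5071·13.5000] = 6.3833; exercise value = 0.0000 ≤ continuation, so V_ud = 6.3833
Node dd (S = 97.2): continuation = e^(−0.07)·[0.4929·13.5000 + 0.5071·47.5200] = 28.6732; exercise value = 37.8000 > continuation, so V_dd = 37.8000 (exercise)
Node u (S = 150): continuation = e^(−0.07)·[0.4929·0.0000 + 0.5071·6.3833] = 3.0182; exercise value = 0.0000 ≤ continuation, so V_u = 3.0182
Node d (S = 108): continuation = e^(−0.07)·[0.4929·6.3833 + 0.5071·37.8000] = 20.8067; exercise value = 27.0000 > continuation, so V_d = 27.0000 (exercise)
Node 0 (S = 120): continuation = e^(−0.07)·[0.4929·3.0182 + 0.5071·27.0000] = 14.1536; exercise value = 15.0000 > continuation, so V_0 = 15.0000 (exercise)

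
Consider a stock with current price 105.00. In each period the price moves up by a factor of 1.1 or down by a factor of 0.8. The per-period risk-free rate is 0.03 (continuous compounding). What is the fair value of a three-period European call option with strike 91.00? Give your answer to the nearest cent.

Risk-neutral probability p = (e^0.03 − 0.8)/(1.1 − 0.8) = 0.2305/0.3000 = 0.7682
Terminal stock prices: S_uuu = 139.8, S_uud = 101.6, S_udd = 73.92, S_ddd = 53.76
Terminal payoffs (S − K): max(48.76, 0) = 48.76, max(10.64, 0) = 10.64, max(-17.08, 0) = 0, max(-37.24, 0) = 0
Node uu (S = 127.1): V_uu = e^(−0.03)·[0.7682·48.7550 + 0.2318·10.6400] = 38.7395
Node ud (S = 92.4): V_ud = e^(−0.03)·[0.7682·10.6400 + 0.2318·0.0000] = 7.9319
Node dd (S = 67.2): V_dd = e^(−0.03)·[0.7682·0.0000 + 0.2318·0.0000] = 0.0000
Node u (S = 115.5): V_u = e^(−0.03)·[0.7682·38.7395 + 0.2318·7.9319] = 30.6638
Node d (S = 84): V_d = e^(−0.03)·[0.7682·7.9319 + 0.2318·0.0000] = 5.9131
Node 0 (S = 105): V_0 = e^(−0.03)·[0.7682·30.6638 + 0.2318·5.9131] = 24.1895

24.19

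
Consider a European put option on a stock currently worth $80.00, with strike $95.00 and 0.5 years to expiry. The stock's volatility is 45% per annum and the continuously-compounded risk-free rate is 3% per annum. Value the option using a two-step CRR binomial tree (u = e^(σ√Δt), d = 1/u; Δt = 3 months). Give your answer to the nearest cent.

CRR parameters: u = e^(σ√Δt) = e^(0.45·√0.25) = 1.2523, d = 1/u = 0.7985
Per-period rate: rΔt = 0.03·0.25 = 0.0075, so R = e^0.0075 = 1.0075
Risk-neutral probability p = (e^0.0075 − 0.7985)/(1.2523 − 0.7985) = 0.2090/0.4538 = 0.4606
Terminal stock prices: S_uu = 125.5, S_ud = 80, S_dd = 51.01
Terminal payoffs (K − S): max(-30.46, 0) = 0, max(15, 0) = 15, max(43.99, 0) = 43.99
Node u (S = 100.2): V_u = e^(−0.0075)·[0.4606·0.0000 + 0.5394·15.0000] = 8.0309
Node d (S = 63.88): V_d = e^(−0.0075)·[0.4606·15.0000 + 0.5394·43.9897] = 30.4089
Node 0 (S = 80): V_0 = e^(−0.0075)·[0.4606·8.0309 + 0.5394·30.4089] = 19.9519

$19.95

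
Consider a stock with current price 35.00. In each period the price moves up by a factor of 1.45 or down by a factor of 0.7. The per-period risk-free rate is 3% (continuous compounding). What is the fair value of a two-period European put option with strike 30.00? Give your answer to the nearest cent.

Risk-neutral probability p = (e^0.03 − 0.7)/(1.45 − 0.7) = 0.3305/0.7500 = 0.4406
Terminal stock prices: S_uu = 73.59, S_ud = 35.52, S_dd = 17.15
Terminal payoffs (K − S): max(-43.59, 0) = 0, max(-5.525, 0) = 0, max(12.85, 0) = 12.85
Node u (S = 50.75): V_u = e^(−0.03)·[0.4406·0.0000 + 0.5594·0.0000] = 0.0000
Node d (S = 24.5): V_d = e^(−0.03)·[0.4406·0.0000 + 0.5594·12.8500] = 6.9758
Node 0 (S = 35): V_0 = e^(−0.03)·[0.4406·0.0000 + 0.5594·6.9758] = 3.7869

3.79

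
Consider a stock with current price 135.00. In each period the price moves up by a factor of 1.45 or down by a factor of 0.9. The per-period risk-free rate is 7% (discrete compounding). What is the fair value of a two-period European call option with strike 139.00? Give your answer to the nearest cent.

25.95

Risk-neutral probability p = (1 + 0.07 − 0.9)/(1.45 − 0.9) = 0.1700/0.5500 = 0.3091
Terminal stock prices: S_uu = 283.8, S_ud = 176.2, S_dd = 109.4
Terminal payoffs (S − K): max(144.8, 0) = 144.8, max(37.18, 0) = 37.18, max(-29.65, 0) = 0
Node u (S = 195.8): V_u = 1/1.07·[0.3091·144.8375 + 0.6909·37.1750] = 65.8435
Node d (S = 121.5): V_d = 1/1.07·[0.3091·37.1750 + 0.6909·0.0000] = 10.7387
Node 0 (S = 135): V_0 = 1/1.07·[0.3091·65.8435 + 0.6909·10.7387] = 25.9543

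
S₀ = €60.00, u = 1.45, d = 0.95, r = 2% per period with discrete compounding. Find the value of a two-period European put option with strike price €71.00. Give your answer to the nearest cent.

€11.98

Risk-neutral probability p = (1 + 0.02 − 0.95)/(1.45 − 0.95) = 0.0700/0.5000 = 0.1400
Terminal stock prices: S_uu = 126.2, S_ud = 82.65, S_dd = 54.15
Terminal payoffs (K − S): max(-55.15, 0) = 0, max(-11.65, 0) = 0, max(16.85, 0) = 16.85
Node u (S = 87): V_u = 1/1.02·[0.1400·0.0000 + 0.8600·0.0000] = 0.0000
Node d (S = 57): V_d = 1/1.02·[0.1400·0.0000 + 0.8600·16.8500] = 14.2069
Node 0 (S = 60): V_0 = 1/1.02·[0.1400·0.0000 + 0.8600·14.2069] = 11.9783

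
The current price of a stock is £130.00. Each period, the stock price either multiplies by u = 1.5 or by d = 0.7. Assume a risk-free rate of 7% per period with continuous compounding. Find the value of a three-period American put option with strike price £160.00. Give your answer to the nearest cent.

Risk-neutral probability p = (e^0.07 − 0.7)/(1.5 − 0.7) = 0.3725/0.8000 = 0.4656
Terminal stock prices: S_uuu = 438.8, S_uud = 204.8, S_udd = 95.55, S_ddd = 44.59
Terminal payoffs (K − S): max(-278.8, 0) = 0, max(-44.75, 0) = 0, max(64.45, 0) = 64.45, max(115.4, 0) = 115.4
Node uu (S = 292.5): continuation = e^(−0.07)·[0.4656·0.0000 + 0.5344·0.0000] = 0.0000; exercise value = 0.0000 ≤ continuation, so V_uu = 0.0000
Node ud (S = 136.5): continuation = e^(−0.07)·[0.4656·0.0000 + 0.5344·64.4500] = 32.1115; exercise value = 23.5000 ≤ continuation, so V_ud = 32.1115
Node dd (S = 63.7): continuation = e^(−0.07)·[0.4656·64.4500 + 0.5344·115.4100] = 85.4830; exercise value = 96.3000 > continuation, so V_dd = 96.3000 (exercise)
Node u (S = 195): continuation = e^(−0.07)·[0.4656·0.0000 + 0.5344·32.1115] = 15.9992; exercise value = 0.0000 ≤ continuation, so V_u = 15.9992
Node d (S = 91): continuation = e^(−0.07)·[0.4656·32.1115 + 0.5344·96.3000] = 61.9217; exercise value = 69.0000 > continuation, so V_d = 69.0000 (exercise)
Node 0 (S = 130): continuation = e^(−0.07)·[0.4656·15.9992 + 0.5344·69.0000] = 41.3246; exercise value = 30.0000 ≤ continuation, so V_0 = 41.3246

£41.32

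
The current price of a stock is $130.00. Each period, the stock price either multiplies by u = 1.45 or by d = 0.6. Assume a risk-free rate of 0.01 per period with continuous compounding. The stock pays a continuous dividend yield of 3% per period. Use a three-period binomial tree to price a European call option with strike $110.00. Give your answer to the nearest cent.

$42.25

Per-period risk-free factor R = e^0.01 = 1.0101; dividend-adjusted growth = e^(0.01−0.03) = 0.9802.
Risk-neutral probability p = (0.9802 − 0.6)/(1.45 − 0.6) = 0.3802/0.8500 = 0.4473
Terminal stock prices: S_uuu = 396.3, S_uud = 164, S_udd = 67.86, S_ddd = 28.08
Terminal payoffs (S − K): max(286.3, 0) = 286.3, max(53.99, 0) = 53.99, max(-42.14, 0) = 0, max(-81.92, 0) = 0
Node uu (S = 273.3): V_uu = e^(−0.01)·[0.4473·286.3212 + 0.5527·53.9950] = 156.3415
Node ud (S = 113.1): V_ud = e^(−0.01)·[0.4473·53.9950 + 0.5527·0.0000] = 23.9112
Node dd (S = 46.8): V_dd = e^(−0.01)·[0.4473·0.0000 + 0.5527·0.0000] = 0.0000
Node u (S = 188.5): V_u = e^(−0.01)·[0.4473·156.3415 + 0.5527·23.9112] = 82.3190
Node d (S = 78): V_d = e^(−0.01)·[0.4473·23.9112 + 0.5527·0.0000] = 10.5889
Node 0 (S = 130): V_0 = e^(−0.01)·[0.4473·82.3190 + 0.5527·10.5889] = 42.2486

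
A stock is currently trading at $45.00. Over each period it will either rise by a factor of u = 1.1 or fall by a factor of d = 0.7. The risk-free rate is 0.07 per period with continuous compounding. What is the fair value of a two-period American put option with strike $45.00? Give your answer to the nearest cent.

$1.44

Risk-neutral probability p = (e^0.07 − 0.7)/(1.1 − 0.7) = 0.3725/0.4000 = 0.9313
Terminal stock prices: S_uu = 54.45, S_ud = 34.65, S_dd = 22.05
Terminal payoffs (K − S): max(-9.45, 0) = 0, max(10.35, 0) = 10.35, max(22.95, 0) = 22.95
Node u (S = 49.5): continuation = e^(−0.07)·[0.9313·0.0000 + 0.0687·10.3500] = 0.6633; exercise value = 0.0000 ≤ continuation, so V_u = 0.6633
Node d (S = 31.5): continuation = e^(−0.07)·[0.9313·10.3500 + 0.0687·22.9500] = 10.4577; exercise value = 13.5000 > continuation, so V_d = 13.5000 (exercise)
Node 0 (S = 45): continuation = e^(−0.07)·[0.9313·0.6633 + 0.0687·13.5000] = 1.4410; exercise value = 0.0000 ≤ continuation, so V_0 = 1.4410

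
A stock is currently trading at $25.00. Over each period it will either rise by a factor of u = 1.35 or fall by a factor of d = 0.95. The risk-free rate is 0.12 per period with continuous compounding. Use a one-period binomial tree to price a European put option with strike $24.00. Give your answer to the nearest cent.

$0.12

Risk-neutral probability p = (e^0.12 − 0.95)/(1.35 − 0.95) = 0.1775/0.4000 = 0.4437
Terminal stock prices: S_u = 33.75, S_d = 23.75
Terminal payoffs (K − S): max(-9.75, 0) = 0, max(0.25, 0) = 0.25
Node 0 (S = 25): V_0 = e^(−0.12)·[0.4437·0.0000 + 0.5563·0.2500] = 0.1233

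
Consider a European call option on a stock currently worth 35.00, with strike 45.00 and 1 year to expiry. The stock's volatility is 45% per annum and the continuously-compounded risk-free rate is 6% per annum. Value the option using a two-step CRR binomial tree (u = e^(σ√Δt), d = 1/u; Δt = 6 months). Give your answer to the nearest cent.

4.36

CRR parameters: u = e^(σ√Δt) = e^(0.45·√0.5) = 1.3746, d = 1/u = 0.7275
Per-period rate: rΔt = 0.06·0.5 = 0.03, so R = e^0.03 = 1.0305
Risk-neutral probability p = (e^0.03 − 0.7275)/(1.3746 − 0.7275) = 0.3030/0.6472 = 0.4682
Terminal stock prices: S_uu = 66.14, S_ud = 35, S_dd = 18.52
Terminal payoffs (S − K): max(21.14, 0) = 21.14, max(-10, 0) = 0, max(-26.48, 0) = 0
Node u (S = 48.11): V_u = e^(−0.03)·[0.4682·21.1380 + 0.5318·0.0000] = 9.6038
Node d (S = 25.46): V_d = e^(−0.03)·[0.4682·0.0000 + 0.5318·0.0000] = 0.0000
Node 0 (S = 35): V_0 = e^(−0.03)·[0.4682·9.6038 + 0.5318·0.0000] = 4.3633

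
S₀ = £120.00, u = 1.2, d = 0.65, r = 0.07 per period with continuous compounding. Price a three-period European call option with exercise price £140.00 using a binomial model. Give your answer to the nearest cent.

Risk-neutral probability p = (e^0.07 − 0.65)/(1.2 − 0.65) = 0.4225/0.5500 = 0.7682
Terminal stock prices: S_uuu = 207.4, S_uud = 112.3, S_udd = 60.84, S_ddd = 32.95
Terminal payoffs (S − K): max(67.36, 0) = 67.36, max(-27.68, 0) = 0, max(-79.16, 0) = 0, max(-107, 0) = 0
Node uu (S = 172.8): V_uu = e^(−0.07)·[0.7682·67.3600 + 0.2318·0.0000] = 48.2474
Node ud (S = 93.6): V_ud = e^(−0.07)·[0.7682·0.0000 + 0.2318·0.0000] = 0.0000
Node dd (S = 50.7): V_dd = e^(−0.07)·[0.7682·0.0000 + 0.2318·0.0000] = 0.0000
Node u (S = 144): V_u = e^(−0.07)·[0.7682·48.2474 + 0.2318·0.0000] = 34.5578
Node d (S = 78): V_d = e^(−0.07)·[0.7682·0.0000 + 0.2318·0.0000] = 0.0000
Node 0 (S = 120): V_0 = e^(−0.07)·[0.7682·34.5578 + 0.2318·0.0000] = 24.7524

£24.75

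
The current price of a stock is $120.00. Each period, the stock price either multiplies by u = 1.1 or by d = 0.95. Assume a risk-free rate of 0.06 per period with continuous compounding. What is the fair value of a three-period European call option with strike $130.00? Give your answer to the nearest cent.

Risk-neutral probability p = (e^0.06 − 0.95)/(1.1 − 0.95) = 0.1118/0.1500 = 0.7456
Terminal stock prices: S_uuu = 159.7, S_uud = 137.9, S_udd = 119.1, S_ddd = 102.9
Terminal payoffs (S − K): max(29.72, 0) = 29.72, max(7.94, 0) = 7.94, max(-10.87, 0) = 0, max(-27.12, 0) = 0
Node uu (S = 145.2): V_uu = e^(−0.06)·[0.7456·29.7200 + 0.2544·7.9400] = 22.7706
Node ud (S = 125.4): V_ud = e^(−0.06)·[0.7456·7.9400 + 0.2544·0.0000] = 5.5751
Node dd (S = 108.3): V_dd = e^(−0.06)·[0.7456·0.0000 + 0.2544·0.0000] = 0.0000
Node u (S = 132): V_u = e^(−0.06)·[0.7456·22.7706 + 0.2544·5.5751] = 17.3244
Node d (S = 114): V_d = e^(−0.06)·[0.7456·5.5751 + 0.2544·0.0000] = 3.9146
Node 0 (S = 120): V_0 = e^(−0.06)·[0.7456·17.3244 + 0.2544·3.9146] = 13.1024

$13.10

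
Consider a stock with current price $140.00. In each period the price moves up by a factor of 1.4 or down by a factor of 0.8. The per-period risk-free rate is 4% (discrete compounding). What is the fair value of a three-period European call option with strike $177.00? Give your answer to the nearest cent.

$22.67

Risk-neutral probability p = (1 + 0.04 − 0.8)/(1.4 − 0.8) = 0.2400/0.6000 = 0.4000
Terminal stock prices: S_uuu = 384.2, S_uud = 219.5, S_udd = 125.4, S_ddd = 71.68
Terminal payoffs (S − K): max(207.2, 0) = 207.2, max(42.52, 0) = 42.52, max(-51.56, 0) = 0, max(-105.3, 0) = 0
Node uu (S = 274.4): V_uu = 1/1.04·[0.4000·207.1600 + 0.6000·42.5200] = 104.2077
Node ud (S = 156.8): V_ud = 1/1.04·[0.4000·42.5200 + 0.6000·0.0000] = 16.3538
Node dd (S = 89.6): V_dd = 1/1.04·[0.4000·0.0000 + 0.6000·0.0000] = 0.0000
Node u (S = 196): V_u = 1/1.04·[0.4000·104.2077 + 0.6000·16.3538] = 49.5148
Node d (S = 112): V_d = 1/1.04·[0.4000·16.3538 + 0.6000·0.0000] = 6.2899
Node 0 (S = 140): V_0 = 1/1.04·[0.4000·49.5148 + 0.6000·6.2899] = 22.6730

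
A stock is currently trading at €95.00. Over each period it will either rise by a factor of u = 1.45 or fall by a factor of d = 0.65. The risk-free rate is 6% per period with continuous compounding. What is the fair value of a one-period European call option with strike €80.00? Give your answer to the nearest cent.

€28.00

Risk-neutral probability p = (e^0.06 − 0.65)/(1.45 − 0.65) = 0.4118/0.8000 = 0.5148
Terminal stock prices: S_u = 137.8, S_d = 61.75
Terminal payoffs (S − K): max(57.75, 0) = 57.75, max(-18.25, 0) = 0
Node 0 (S = 95): V_0 = e^(−0.06)·[0.5148·57.7500 + 0.4852·0.0000] = 27.9981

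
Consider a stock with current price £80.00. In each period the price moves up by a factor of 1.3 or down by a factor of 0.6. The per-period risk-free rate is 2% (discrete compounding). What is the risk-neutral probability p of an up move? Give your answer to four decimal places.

p = 0.6000

Risk-neutral probability p = (1 + 0.02 − 0.6)/(1.3 − 0.6) = 0.4200/0.7000 = 0.6000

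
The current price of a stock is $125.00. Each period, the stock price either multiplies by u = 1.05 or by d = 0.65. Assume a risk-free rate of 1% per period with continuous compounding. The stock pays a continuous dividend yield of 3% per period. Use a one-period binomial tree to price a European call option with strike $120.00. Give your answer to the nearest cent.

$9.19

Per-period risk-free factor R = e^0.01 = 1.0101; dividend-adjusted growth = e^(0.01−0.03) = 0.9802.
Risk-neutral probability p = (0.9802 − 0.65)/(1.05 − 0.65) = 0.3302/0.4000 = 0.8255
Terminal stock prices: S_u = 131.2, S_d = 81.25
Terminal payoffs (S − K): max(11.25, 0) = 11.25, max(-38.75, 0) = 0
Node 0 (S = 125): V_0 = e^(−0.01)·[0.8255·11.2500 + 0.1745·0.0000] = 9.1944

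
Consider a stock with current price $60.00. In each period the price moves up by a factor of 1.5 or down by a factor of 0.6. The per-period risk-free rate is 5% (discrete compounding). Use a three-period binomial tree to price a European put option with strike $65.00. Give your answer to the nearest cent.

$16.18

Risk-neutral probability p = (1 + 0.05 − 0.6)/(1.5 − 0.6) = 0.4500/0.9000 = 0.5000
Terminal stock prices: S_uuu = 202.5, S_uud = 81, S_udd = 32.4, S_ddd = 12.96
Terminal payoffs (K − S): max(-137.5, 0) = 0, max(-16, 0) = 0, max(32.6, 0) = 32.6, max(52.04, 0) = 52.04
Node uu (S = 135): V_uu = 1/1.05·[0.5000·0.0000 + 0.5000·0.0000] = 0.0000
Node ud (S = 54): V_ud = 1/1.05·[0.5000·0.0000 + 0.5000·32.6000] = 15.5238
Node dd (S = 21.6): V_dd = 1/1.05·[0.5000·32.6000 + 0.5000·52.0400] = 40.3048
Node u (S = 90): V_u = 1/1.05·[0.5000·0.0000 + 0.5000·15.5238] = 7.3923
Node d (S = 36): V_d = 1/1.05·[0.5000·15.5238 + 0.5000·40.3048] = 26.5850
Node 0 (S = 60): V_0 = 1/1.05·[0.5000·7.3923 + 0.5000·26.5850] = 16.1797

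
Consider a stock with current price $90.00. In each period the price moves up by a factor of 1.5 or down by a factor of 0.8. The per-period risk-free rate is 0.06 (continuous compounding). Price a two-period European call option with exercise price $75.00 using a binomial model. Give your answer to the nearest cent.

$29.53

Risk-neutral probability p = (e^0.06 − 0.8)/(1.5 − 0.8) = 0.2618/0.7000 = 0.3741
Terminal stock prices: S_uu = 202.5, S_ud = 108, S_dd = 57.6
Terminal payoffs (S − K): max(127.5, 0) = 127.5, max(33, 0) = 33, max(-17.4, 0) = 0
Node u (S = 135): V_u = e^(−0.06)·[0.3741·127.5000 + 0.6259·33.0000] = 64.3677
Node d (S = 72): V_d = e^(−0.06)·[0.3741·33.0000 + 0.6259·0.0000] = 11.6249
Node 0 (S = 90): V_0 = e^(−0.06)·[0.3741·64.3677 + 0.6259·11.6249] = 29.5276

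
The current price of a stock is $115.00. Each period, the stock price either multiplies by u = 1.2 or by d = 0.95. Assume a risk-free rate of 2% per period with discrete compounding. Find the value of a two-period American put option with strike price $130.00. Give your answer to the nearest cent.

$15.00

Risk-neutral probability p = (1 + 0.02 − 0.95)/(1.2 − 0.95) = 0.0700/0.2500 = 0.2800
Terminal stock prices: S_uu = 165.6, S_ud = 131.1, S_dd = 103.8
Terminal payoffs (K − S): max(-35.6, 0) = 0, max(-1.1, 0) = 0, max(26.21, 0) = 26.21
Node u (S = 138): continuation = 1/1.02·[0.2800·0.0000 + 0.7200·0.0000] = 0.0000; exercise value = 0.0000 ≤ continuation, so V_u = 0.0000
Node d (S = 109.2): continuation = 1/1.02·[0.2800·0.0000 + 0.7200·26.2125] = 18.5029; exercise value = 20.7500 > continuation, so V_d = 20.7500 (exercise)
Node 0 (S = 115): continuation = 1/1.02·[0.2800·0.0000 + 0.7200·20.7500] = 14.6471; exercise value = 15.0000 > continuation, so V_0 = 15.0000 (exercise)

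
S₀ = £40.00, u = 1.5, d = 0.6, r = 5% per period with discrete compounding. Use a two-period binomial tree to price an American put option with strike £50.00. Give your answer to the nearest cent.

£15.56

Risk-neutral probability p = (1 + 0.05 − 0.6)/(1.5 − 0.6) = 0.4500/0.9000 = 0.5000
Terminal stock prices: S_uu = 90, S_ud = 36, S_dd = 14.4
Terminal payoffs (K − S): max(-40, 0) = 0, max(14, 0) = 14, max(35.6, 0) = 35.6
Node u (S = 60): continuation = 1/1.05·[0.5000·0.0000 + 0.5000·14.0000] = 6.6667; exercise value = 0.0000 ≤ continuation, so V_u = 6.6667
Node d (S = 24): continuation = 1/1.05·[0.5000·14.0000 + 0.5000·35.6000] = 23.6190; exercise value = 26.0000 > continuation, so V_d = 26.0000 (exercise)
Node 0 (S = 40): continuation = 1/1.05·[0.5000·6.6667 + 0.5000·26.0000] = 15.5556; exercise value = 10.0000 ≤ continuation, so V_0 = 15.5556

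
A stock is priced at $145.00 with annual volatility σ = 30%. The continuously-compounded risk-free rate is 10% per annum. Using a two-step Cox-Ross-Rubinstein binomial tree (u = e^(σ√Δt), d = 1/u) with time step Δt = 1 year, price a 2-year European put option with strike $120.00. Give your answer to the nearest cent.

CRR parameters: u = e^(σ√Δt) = e^(0.3·√1) = 1.3499, d = 1/u = 0.7408
Per-period rate: rΔt = 0.1·1 = 0.1, so R = e^0.1 = 1.1052
Risk-neutral probability p = (e^0.1 − 0.7408)/(1.3499 − 0.7408) = 0.3644/0.6090 = 0.5982
Terminal stock prices: S_uu = 264.2, S_ud = 145, S_dd = 79.58
Terminal payoffs (K − S): max(-144.2, 0) = 0, max(-25, 0) = 0, max(40.42, 0) = 40.42
Node u (S = 195.7): V_u = e^(−0.1)·[0.5982·0.0000 + 0.4018·0.0000] = 0.0000
Node d (S = 107.4): V_d = e^(−0.1)·[0.5982·0.0000 + 0.4018·40.4223] = 14.6946
Node 0 (S = 145): V_0 = e^(−0.1)·[0.5982·0.0000 + 0.4018·14.6946] = 5.3419

$5.34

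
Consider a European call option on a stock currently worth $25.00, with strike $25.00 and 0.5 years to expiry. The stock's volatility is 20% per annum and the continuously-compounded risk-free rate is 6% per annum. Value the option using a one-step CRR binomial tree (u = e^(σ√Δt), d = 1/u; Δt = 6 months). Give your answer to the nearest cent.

CRR parameters: u = e^(σ√Δt) = e^(0.2·√0.5) = 1.1519, d = 1/u = 0.8681
Per-period rate: rΔt = 0.06·0.5 = 0.03, so R = e^0.03 = 1.0305
Risk-neutral probability p = (e^0.03 − 0.8681)/(1.1519 − 0.8681) = 0.1623/0.2838 = 0.5720
Terminal stock prices: S_u = 28.8, S_d = 21.7
Terminal payoffs (S − K): max(3.798, 0) = 3.798, max(-3.297, 0) = 0
Node 0 (S = 25): V_0 = e^(−0.03)·[0.5720·3.7977 + 0.4280·0.0000] = 2.1082

$2.11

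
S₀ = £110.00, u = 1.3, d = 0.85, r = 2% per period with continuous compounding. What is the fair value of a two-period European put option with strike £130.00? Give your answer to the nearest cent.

£22.59

Risk-neutral probability p = (e^0.02 − 0.85)/(1.3 − 0.85) = 0.1702/0.4500 = 0.3782
Terminal stock prices: S_uu = 185.9, S_ud = 121.5, S_dd = 79.47
Terminal payoffs (K − S): max(-55.9, 0) = 0, max(8.45, 0) = 8.45, max(50.53, 0) = 50.53
Node u (S = 143): V_u = e^(−0.02)·[0.3782·0.0000 + 0.6218·8.4500] = 5.1500
Node d (S = 93.5): V_d = e^(−0.02)·[0.3782·8.4500 + 0.6218·50.5250] = 33.9258
Node 0 (S = 110): V_0 = e^(−0.02)·[0.3782·5.1500 + 0.6218·33.9258] = 22.5858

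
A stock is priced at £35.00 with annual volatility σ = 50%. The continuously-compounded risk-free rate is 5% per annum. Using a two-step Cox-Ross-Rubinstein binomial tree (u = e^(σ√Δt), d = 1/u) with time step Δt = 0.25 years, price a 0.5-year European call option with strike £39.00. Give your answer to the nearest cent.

CRR parameters: u = e^(σ√Δt) = e^(0.5·√0.25) = 1.2840, d = 1/u = 0.7788
Per-period rate: rΔt = 0.05·0.25 = 0.0125, so R = e^0.0125 = 1.0126
Risk-neutral probability p = (e^0.0125 − 0.7788)/(1.2840 − 0.7788) = 0.2338/0.5052 = 0.4627
Terminal stock prices: S_uu = 57.71, S_ud = 35, S_dd = 21.23
Terminal payoffs (S − K): max(18.71, 0) = 18.71, max(-4, 0) = 0, max(-17.77, 0) = 0
Node u (S = 44.94): V_u = e^(−0.0125)·[0.4627·18.7052 + 0.5373·0.0000] = 8.5478
Node d (S = 27.26): V_d = e^(−0.0125)·[0.4627·0.0000 + 0.5373·0.0000] = 0.0000
Node 0 (S = 35): V_0 = e^(−0.0125)·[0.4627·8.5478 + 0.5373·0.0000] = 3.9061

£3.91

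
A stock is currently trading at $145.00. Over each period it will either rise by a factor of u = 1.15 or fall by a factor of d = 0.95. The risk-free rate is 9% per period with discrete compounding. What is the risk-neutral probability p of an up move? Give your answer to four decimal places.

p = 0.7000

Risk-neutral probability p = (1 + 0.09 − 0.95)/(1.15 − 0.95) = 0.1400/0.2000 = 0.7000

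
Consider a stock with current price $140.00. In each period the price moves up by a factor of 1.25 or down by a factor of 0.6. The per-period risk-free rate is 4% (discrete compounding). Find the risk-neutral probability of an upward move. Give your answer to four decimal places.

p = 0.6769

Risk-neutral probability p = (1 + 0.04 − 0.6)/(1.25 − 0.6) = 0.4400/0.6500 = 0.6769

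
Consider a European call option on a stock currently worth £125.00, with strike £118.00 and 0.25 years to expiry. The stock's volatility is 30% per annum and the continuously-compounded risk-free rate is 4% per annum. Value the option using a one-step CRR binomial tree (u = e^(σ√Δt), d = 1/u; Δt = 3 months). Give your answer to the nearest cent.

£13.37

CRR parameters: u = e^(σ√Δt) = e^(0.3·√0.25) = 1.1618, d = 1/u = 0.8607
Per-period rate: rΔt = 0.04·0.25 = 0.01, so R = e^0.01 = 1.0101
Risk-neutral probability p = (e^0.01 − 0.8607)/(1.1618 − 0.8607) = 0.1493/0.3011 = 0.4959
Terminal stock prices: S_u = 145.2, S_d = 107.6
Terminal payoffs (S − K): max(27.23, 0) = 27.23, max(-10.41, 0) = 0
Node 0 (S = 125): V_0 = e^(−0.01)·[0.4959·27.2293 + 0.5041·0.0000] = 13.3699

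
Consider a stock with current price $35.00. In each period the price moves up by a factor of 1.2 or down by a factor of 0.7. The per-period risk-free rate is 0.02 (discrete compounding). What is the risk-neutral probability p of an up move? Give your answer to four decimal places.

Risk-neutral probability p = (1 + 0.02 − 0.7)/(1.2 − 0.7) = 0.3200/0.5000 = 0.6400

p = 0.6400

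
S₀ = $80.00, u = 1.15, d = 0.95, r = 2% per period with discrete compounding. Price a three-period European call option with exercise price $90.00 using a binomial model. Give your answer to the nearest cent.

$3.65

Risk-neutral probability p = (1 + 0.02 − 0.95)/(1.15 − 0.95) = 0.0700/0.2000 = 0.3500
Terminal stock prices: S_uuu = 121.7, S_uud = 100.5, S_udd = 83.03, S_ddd = 68.59
Terminal payoffs (S − K): max(31.67, 0) = 31.67, max(10.51, 0) = 10.51, max(-6.97, 0) = 0, max(-21.41, 0) = 0
Node uu (S = 105.8): V_uu = 1/1.02·[0.3500·31.6700 + 0.6500·10.5100] = 17.5647
Node ud (S = 87.4): V_ud = 1/1.02·[0.3500·10.5100 + 0.6500·0.0000] = 3.6064
Node dd (S = 72.2): V_dd = 1/1.02·[0.3500·0.0000 + 0.6500·0.0000] = 0.0000
Node u (S = 92): V_u = 1/1.02·[0.3500·17.5647 + 0.6500·3.6064] = 8.3253
Node d (S = 76): V_d = 1/1.02·[0.3500·3.6064 + 0.6500·0.0000] = 1.2375
Node 0 (S = 80): V_0 = 1/1.02·[0.3500·8.3253 + 0.6500·1.2375] = 3.6453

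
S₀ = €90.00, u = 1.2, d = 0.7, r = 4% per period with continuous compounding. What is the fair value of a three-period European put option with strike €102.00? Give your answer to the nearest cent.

€15.50

Risk-neutral probability p = (e^0.04 − 0.7)/(1.2 − 0.7) = 0.3408/0.5000 = 0.6816
Terminal stock prices: S_uuu = 155.5, S_uud = 90.72, S_udd = 52.92, S_ddd = 30.87
Terminal payoffs (K − S): max(-53.52, 0) = 0, max(11.28, 0) = 11.28, max(49.08, 0) = 49.08, max(71.13, 0) = 71.13
Node uu (S = 129.6): V_uu = e^(−0.04)·[0.6816·0.0000 + 0.3184·11.2800] = 3.4505
Node ud (S = 75.6): V_ud = e^(−0.04)·[0.6816·11.2800 + 0.3184·49.0800] = 22.4005
Node dd (S = 44.1): V_dd = e^(−0.04)·[0.6816·49.0800 + 0.3184·71.1300] = 53.9005
Node u (S = 108): V_u = e^(−0.04)·[0.6816·3.4505 + 0.3184·22.4005] = 9.1119
Node d (S = 63): V_d = e^(−0.04)·[0.6816·22.4005 + 0.3184·53.9005] = 31.1579
Node 0 (S = 90): V_0 = e^(−0.04)·[0.6816·9.1119 + 0.3184·31.1579] = 15.4984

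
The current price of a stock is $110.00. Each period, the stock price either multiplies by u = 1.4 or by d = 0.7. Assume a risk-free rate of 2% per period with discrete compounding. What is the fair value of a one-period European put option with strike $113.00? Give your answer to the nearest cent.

$19.16

Risk-neutral probability p = (1 + 0.02 − 0.7)/(1.4 − 0.7) = 0.3200/0.7000 = 0.4571
Terminal stock prices: S_u = 154, S_d = 77
Terminal payoffs (K − S): max(-41, 0) = 0, max(36, 0) = 36
Node 0 (S = 110): V_0 = 1/1.02·[0.4571·0.0000 + 0.5429·36.0000] = 19.1597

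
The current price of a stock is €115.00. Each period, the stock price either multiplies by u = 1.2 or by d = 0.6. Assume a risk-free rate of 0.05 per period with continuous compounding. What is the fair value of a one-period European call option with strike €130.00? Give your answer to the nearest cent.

€5.72

Risk-neutral probability p = (e^0.05 − 0.6)/(1.2 − 0.6) = 0.4513/0.6000 = 0.7521
Terminal stock prices: S_u = 138, S_d = 69
Terminal payoffs (S − K): max(8, 0) = 8, max(-61, 0) = 0
Node 0 (S = 115): V_0 = e^(−0.05)·[0.7521·8.0000 + 0.2479·0.0000] = 5.7235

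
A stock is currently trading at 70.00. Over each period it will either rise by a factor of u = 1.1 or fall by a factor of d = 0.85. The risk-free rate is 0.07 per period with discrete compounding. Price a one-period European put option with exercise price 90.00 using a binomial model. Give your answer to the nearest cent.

Risk-neutral probability p = (1 + 0.07 − 0.85)/(1.1 − 0.85) = 0.2200/0.2500 = 0.8800
Terminal stock prices: S_u = 77, S_d = 59.5
Terminal payoffs (K − S): max(13, 0) = 13, max(30.5, 0) = 30.5
Node 0 (S = 70): V_0 = 1/1.07·[0.8800·13.0000 + 0.1200·30.5000] = 14.1121

14.11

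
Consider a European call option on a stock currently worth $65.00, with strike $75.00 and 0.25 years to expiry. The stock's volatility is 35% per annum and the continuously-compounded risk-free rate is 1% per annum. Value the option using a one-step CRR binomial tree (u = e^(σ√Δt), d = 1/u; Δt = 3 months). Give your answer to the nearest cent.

CRR parameters: u = e^(σ√Δt) = e^(0.35·√0.25) = 1.1912, d = 1/u = 0.8395
Per-period rate: rΔt = 0.01·0.25 = 0.0025, so R = e^0.0025 = 1.0025
Risk-neutral probability p = (e^0.0025 − 0.8395)/(1.1912 − 0.8395) = 0.1630/0.3518 = 0.4635
Terminal stock prices: S_u = 77.43, S_d = 54.56
Terminal payoffs (S − K): max(2.431, 0) = 2.431, max(-20.44, 0) = 0
Node 0 (S = 65): V_0 = e^(−0.0025)·[0.4635·2.4310 + 0.5365·0.0000] = 1.1239

$1.12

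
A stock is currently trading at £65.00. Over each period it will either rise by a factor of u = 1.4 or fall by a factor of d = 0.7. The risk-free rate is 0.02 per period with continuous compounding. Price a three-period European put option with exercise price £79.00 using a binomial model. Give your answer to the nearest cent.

£21.62

Risk-neutral probability p = (e^0.02 − 0.7)/(1.4 − 0.7) = 0.3202/0.7000 = 0.4574
Terminal stock prices: S_uuu = 178.4, S_uud = 89.18, S_udd = 44.59, S_ddd = 22.29
Terminal payoffs (K − S): max(-99.36, 0) = 0, max(-10.18, 0) = 0, max(34.41, 0) = 34.41, max(56.71, 0) = 56.71
Node uu (S = 127.4): V_uu = e^(−0.02)·[0.4574·0.0000 + 0.5426·0.0000] = 0.0000
Node ud (S = 63.7): V_ud = e^(−0.02)·[0.4574·0.0000 + 0.5426·34.4100] = 18.3001
Node dd (S = 31.85): V_dd = e^(−0.02)·[0.4574·34.4100 + 0.5426·56.7050] = 45.5857
Node u (S = 91): V_u = e^(−0.02)·[0.4574·0.0000 + 0.5426·18.3001] = 9.7325
Node d (S = 45.5): V_d = e^(−0.02)·[0.4574·18.3001 + 0.5426·45.5857] = 32.4489
Node 0 (S = 65): V_0 = e^(−0.02)·[0.4574·9.7325 + 0.5426·32.4489] = 21.6210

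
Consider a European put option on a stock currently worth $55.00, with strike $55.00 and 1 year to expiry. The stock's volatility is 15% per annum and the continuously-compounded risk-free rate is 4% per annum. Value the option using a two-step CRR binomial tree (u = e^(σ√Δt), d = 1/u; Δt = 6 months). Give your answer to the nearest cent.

CRR parameters: u = e^(σ√Δt) = e^(0.15·√0.5) = 1.1119, d = 1/u = 0.8994
Per-period rate: rΔt = 0.04·0.5 = 0.02, so R = e^0.02 = 1.0202
Risk-neutral probability p = (e^0.02 − 0.8994)/(1.1119 − 0.8994) = 0.1208/0.2125 = 0.5686
Terminal stock prices: S_uu = 68, S_ud = 55, S_dd = 44.49
Terminal payoffs (K − S): max(-13, 0) = 0, max(0, 0) = 0, max(10.51, 0) = 10.51
Node u (S = 61.15): V_u = e^(−0.02)·[0.5686·0.0000 + 0.4314·0.0000] = 0.0000
Node d (S = 49.47): V_d = e^(−0.02)·[0.5686·0.0000 + 0.4314·10.5128] = 4.4458
Node 0 (S = 55): V_0 = e^(−0.02)·[0.5686·0.0000 + 0.4314·4.4458] = 1.8801

$1.88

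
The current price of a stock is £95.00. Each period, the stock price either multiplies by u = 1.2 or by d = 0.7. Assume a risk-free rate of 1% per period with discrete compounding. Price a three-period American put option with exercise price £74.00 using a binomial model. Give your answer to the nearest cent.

£7.04

Risk-neutral probability p = (1 + 0.01 − 0.7)/(1.2 − 0.7) = 0.3100/0.5000 = 0.6200
Terminal stock prices: S_uuu = 164.2, S_uud = 95.76, S_udd = 55.86, S_ddd = 32.58
Terminal payoffs (K − S): max(-90.16, 0) = 0, max(-21.76, 0) = 0, max(18.14, 0) = 18.14, max(41.42, 0) = 41.42
Node uu (S = 136.8): continuation = 1/1.01·[0.6200·0.0000 + 0.3800·0.0000] = 0.0000; exercise value = 0.0000 ≤ continuation, so V_uu = 0.0000
Node ud (S = 79.8): continuation = 1/1.01·[0.6200·0.0000 + 0.3800·18.1400] = 6.8250; exercise value = 0.0000 ≤ continuation, so V_ud = 6.8250
Node dd (S = 46.55): continuation = 1/1.01·[0.6200·18.1400 + 0.3800·41.4150] = 26.7173; exercise value = 27.4500 > continuation, so V_dd = 27.4500 (exercise)
Node u (S = 114): continuation = 1/1.01·[0.6200·0.0000 + 0.3800·6.8250] = 2.5678; exercise value = 0.0000 ≤ continuation, so V_u = 2.5678
Node d (S = 66.5): continuation = 1/1.01·[0.6200·6.8250 + 0.3800·27.4500] = 14.5173; exercise value = 7.5000 ≤ continuation, so V_d = 14.5173
Node 0 (S = 95): continuation = 1/1.01·[0.6200·2.5678 + 0.3800·14.5173] = 7.0382; exercise value = 0.0000 ≤ continuation, so V_0 = 7.0382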